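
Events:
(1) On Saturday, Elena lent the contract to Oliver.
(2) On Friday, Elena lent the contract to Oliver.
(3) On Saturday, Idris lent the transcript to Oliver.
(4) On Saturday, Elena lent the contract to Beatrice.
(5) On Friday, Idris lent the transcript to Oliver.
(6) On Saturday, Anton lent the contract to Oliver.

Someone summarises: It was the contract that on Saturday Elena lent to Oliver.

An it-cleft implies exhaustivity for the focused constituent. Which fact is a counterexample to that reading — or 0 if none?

0

Focus of the cleft: "the contract" (the thing). Presupposed background: agent = Elena, recipient = Oliver, setting = on Saturday.
Exhaustivity: the contract is the only thing satisfying that background.
No listed fact matches the background with a different thing. Exhaustivity holds.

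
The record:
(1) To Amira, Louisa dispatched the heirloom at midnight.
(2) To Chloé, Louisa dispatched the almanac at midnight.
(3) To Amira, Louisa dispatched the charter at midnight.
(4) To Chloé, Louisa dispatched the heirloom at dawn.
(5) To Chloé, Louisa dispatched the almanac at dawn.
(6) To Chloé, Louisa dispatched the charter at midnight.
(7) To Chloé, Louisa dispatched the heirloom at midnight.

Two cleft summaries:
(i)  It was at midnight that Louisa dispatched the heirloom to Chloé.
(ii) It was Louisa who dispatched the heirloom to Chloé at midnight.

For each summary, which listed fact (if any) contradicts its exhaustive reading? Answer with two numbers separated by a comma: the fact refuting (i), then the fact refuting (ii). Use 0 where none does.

(i): focus "at midnight". Looking for same agent, thing, recipient (Louisa / the heirloom / Chloé) with some other setting — fact (4) has at dawn there. Refuted.
(ii): focus "Louisa". No fact shares same thing, recipient, setting (the heirloom / Chloé / at midnight) with a different agent. 0.

4, 0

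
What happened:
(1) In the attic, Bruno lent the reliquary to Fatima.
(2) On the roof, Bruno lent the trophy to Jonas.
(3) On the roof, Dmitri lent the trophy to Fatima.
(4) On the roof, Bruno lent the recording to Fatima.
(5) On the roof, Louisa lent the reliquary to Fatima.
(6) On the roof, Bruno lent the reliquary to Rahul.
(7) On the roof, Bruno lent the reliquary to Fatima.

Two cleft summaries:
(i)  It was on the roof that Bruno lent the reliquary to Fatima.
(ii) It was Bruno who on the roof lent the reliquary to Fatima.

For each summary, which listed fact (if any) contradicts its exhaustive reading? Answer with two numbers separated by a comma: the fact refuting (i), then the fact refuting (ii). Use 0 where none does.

(i): focus "on the roof". Looking for Bruno as agent and the reliquary as thing and Fatima as recipient with some other setting — fact (1) has in the attic there. Refuted.
(ii): focus "Bruno". Looking for the reliquary as thing and Fatima as recipient and on the roof as setting with some other agent — fact (5) has Louisa there. Refuted.

1, 5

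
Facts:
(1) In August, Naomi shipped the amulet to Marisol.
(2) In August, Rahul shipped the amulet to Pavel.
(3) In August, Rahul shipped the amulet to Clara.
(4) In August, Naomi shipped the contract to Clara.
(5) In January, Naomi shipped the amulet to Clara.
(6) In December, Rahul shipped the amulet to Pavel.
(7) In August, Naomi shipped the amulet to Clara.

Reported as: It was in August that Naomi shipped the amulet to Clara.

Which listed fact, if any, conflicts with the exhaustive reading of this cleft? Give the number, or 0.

5

The cleft puts "in August" in focus and presupposes the open proposition with agent = Naomi, thing = the amulet, recipient = Clara.
Exhaustivity: in August is the only setting satisfying that background.
Fact (5) shares the background but with setting = in January; exhaustivity is violated.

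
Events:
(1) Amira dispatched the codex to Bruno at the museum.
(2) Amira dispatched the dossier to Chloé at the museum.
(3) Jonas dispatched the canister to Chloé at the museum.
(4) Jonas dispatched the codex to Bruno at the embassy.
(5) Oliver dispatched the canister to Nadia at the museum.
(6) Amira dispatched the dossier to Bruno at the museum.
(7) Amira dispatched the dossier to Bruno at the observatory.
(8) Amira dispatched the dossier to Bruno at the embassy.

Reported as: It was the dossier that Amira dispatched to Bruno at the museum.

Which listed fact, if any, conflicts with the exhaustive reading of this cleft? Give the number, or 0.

The cleft puts "the dossier" in focus and presupposes the open proposition with same agent, recipient, setting (Amira / Bruno / at the museum).
Exhaustivity: the dossier is the only thing satisfying that background.
Fact (1) shares the background but with thing = the codex; exhaustivity is violated.

1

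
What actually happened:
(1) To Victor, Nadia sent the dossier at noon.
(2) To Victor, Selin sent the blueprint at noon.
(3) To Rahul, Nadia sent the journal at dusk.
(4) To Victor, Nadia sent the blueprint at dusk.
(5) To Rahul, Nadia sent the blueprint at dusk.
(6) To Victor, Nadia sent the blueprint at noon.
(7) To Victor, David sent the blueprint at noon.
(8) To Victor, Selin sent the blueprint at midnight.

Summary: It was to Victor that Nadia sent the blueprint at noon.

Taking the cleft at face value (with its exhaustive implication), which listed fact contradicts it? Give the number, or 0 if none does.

0

The cleft puts "Victor" in focus and presupposes the open proposition with same agent, thing, setting (Nadia / the blueprint / at noon).
Exhaustivity: Victor is the only recipient satisfying that background.
Every other fact differs from the presupposition on some backgrounded slot, so none challenges the exhaustivity.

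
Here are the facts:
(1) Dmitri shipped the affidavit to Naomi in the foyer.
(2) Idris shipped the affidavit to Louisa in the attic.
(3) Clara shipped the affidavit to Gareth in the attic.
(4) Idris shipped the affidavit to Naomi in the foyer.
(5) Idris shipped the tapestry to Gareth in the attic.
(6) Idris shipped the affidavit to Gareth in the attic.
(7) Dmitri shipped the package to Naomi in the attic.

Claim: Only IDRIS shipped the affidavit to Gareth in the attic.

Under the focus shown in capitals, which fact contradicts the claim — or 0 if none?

Focus (in capitals) is "Idris" — the agent. "Only" excludes alternative agents while holding fixed thing = the affidavit, recipient = Gareth, setting = in the attic.
Fact (3) matches on thing = the affidavit, recipient = Gareth, setting = in the attic, but has agent = Clara instead. That refutes the claim.

3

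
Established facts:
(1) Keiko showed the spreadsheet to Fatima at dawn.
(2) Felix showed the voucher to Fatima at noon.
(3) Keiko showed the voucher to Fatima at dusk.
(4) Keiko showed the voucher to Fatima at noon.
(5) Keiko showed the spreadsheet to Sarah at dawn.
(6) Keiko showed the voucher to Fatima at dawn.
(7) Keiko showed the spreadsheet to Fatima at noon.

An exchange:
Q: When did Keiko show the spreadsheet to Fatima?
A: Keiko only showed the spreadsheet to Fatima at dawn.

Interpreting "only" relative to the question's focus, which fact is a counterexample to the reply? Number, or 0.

Answering "When did ...?" puts focus on the setting — here, "at dawn".
"Only" then excludes alternative settings while the background — Keiko as agent and the spreadsheet as thing and Fatima as recipient — is held fixed.
Fact (7) keeps Keiko as agent and the spreadsheet as thing and Fatima as recipient but has setting = at noon; that refutes the reply.
(Fact (6) would refute a reading with focus on the thing — but that is not what the question asks.)

7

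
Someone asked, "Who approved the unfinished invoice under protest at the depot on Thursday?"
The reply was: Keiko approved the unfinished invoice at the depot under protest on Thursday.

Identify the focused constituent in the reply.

Keiko

The wh-word "who" asks about the subject (agent).
In the answer, "the unfinished invoice", "at the depot", "under protest" and "on Thursday" are given — repeated from the question.
The constituent filling the subject (agent) gap is "Keiko"; that is the focus and would carry nuclear stress.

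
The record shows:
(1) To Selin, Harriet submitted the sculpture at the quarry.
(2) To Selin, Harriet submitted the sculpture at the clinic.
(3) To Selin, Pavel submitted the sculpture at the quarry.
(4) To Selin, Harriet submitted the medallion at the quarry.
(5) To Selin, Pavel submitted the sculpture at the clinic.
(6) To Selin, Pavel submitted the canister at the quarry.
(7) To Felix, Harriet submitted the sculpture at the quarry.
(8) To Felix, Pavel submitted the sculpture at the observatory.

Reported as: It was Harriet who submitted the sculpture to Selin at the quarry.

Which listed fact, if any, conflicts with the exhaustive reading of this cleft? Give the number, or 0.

3

Focus of the cleft: "Harriet" (the agent). Presupposed background: the sculpture as thing and Selin as recipient and at the quarry as setting.
Exhaustivity: Harriet is the only agent satisfying that background.
But fact (3) also has the sculpture as thing and Selin as recipient and at the quarry as setting, with agent = Pavel — so the exhaustive reading fails.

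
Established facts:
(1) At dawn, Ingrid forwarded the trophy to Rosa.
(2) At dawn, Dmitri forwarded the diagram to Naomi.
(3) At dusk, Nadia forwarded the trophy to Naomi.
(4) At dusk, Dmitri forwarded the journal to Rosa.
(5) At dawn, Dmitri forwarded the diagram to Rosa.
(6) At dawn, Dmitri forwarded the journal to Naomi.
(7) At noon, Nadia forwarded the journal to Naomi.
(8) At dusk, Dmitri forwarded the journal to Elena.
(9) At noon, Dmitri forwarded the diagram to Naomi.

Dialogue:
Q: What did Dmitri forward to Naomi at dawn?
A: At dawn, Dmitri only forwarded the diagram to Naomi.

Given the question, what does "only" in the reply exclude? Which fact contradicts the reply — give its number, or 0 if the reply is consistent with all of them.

6

The question "What did ...?" targets the thing, so in the reply the focus falls on "the diagram".
So "only" ranges over things; the rest (same agent, recipient, setting (Dmitri / Naomi / at dawn)) is presupposed.
Fact (6) shares the background with a different thing (the journal) — counterexample.
(Fact (9) would refute a reading with focus on the setting — but that is not what the question asks.)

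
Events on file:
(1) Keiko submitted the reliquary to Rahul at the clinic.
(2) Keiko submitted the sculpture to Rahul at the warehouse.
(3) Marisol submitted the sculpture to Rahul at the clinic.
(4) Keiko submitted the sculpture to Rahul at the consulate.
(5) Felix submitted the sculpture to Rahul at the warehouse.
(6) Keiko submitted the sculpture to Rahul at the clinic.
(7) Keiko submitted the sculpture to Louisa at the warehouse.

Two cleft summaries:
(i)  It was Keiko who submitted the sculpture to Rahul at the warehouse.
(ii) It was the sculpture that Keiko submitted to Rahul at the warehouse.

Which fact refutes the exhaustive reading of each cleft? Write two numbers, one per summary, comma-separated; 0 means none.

5, 0

Summary (i) focuses "Keiko" (the agent); background the sculpture as thing and Rahul as recipient and at the warehouse as setting. Fact (5) matches that background with agent = Felix — refutes (i).
Summary (ii) focuses "the sculpture" (the thing); background Keiko as agent and Rahul as recipient and at the warehouse as setting. No fact matches that background with a different thing, so 0.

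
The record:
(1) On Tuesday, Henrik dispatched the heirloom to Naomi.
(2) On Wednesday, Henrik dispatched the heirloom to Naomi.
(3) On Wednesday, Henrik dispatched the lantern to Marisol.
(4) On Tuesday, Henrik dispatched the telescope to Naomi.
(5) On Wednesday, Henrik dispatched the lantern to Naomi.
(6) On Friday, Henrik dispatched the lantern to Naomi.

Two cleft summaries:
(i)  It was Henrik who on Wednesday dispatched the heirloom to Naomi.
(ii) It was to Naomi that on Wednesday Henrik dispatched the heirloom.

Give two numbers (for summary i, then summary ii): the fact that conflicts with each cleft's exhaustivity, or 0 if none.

0, 0

Summary (i) focuses "Henrik" (the agent); background same thing, recipient, setting (the heirloom / Naomi / on Wednesday). No fact matches that background with a different agent, so 0.
Summary (ii) focuses "Naomi" (the recipient); background same agent, thing, setting (Henrik / the heirloom / on Wednesday). No fact matches that background with a different recipient, so 0.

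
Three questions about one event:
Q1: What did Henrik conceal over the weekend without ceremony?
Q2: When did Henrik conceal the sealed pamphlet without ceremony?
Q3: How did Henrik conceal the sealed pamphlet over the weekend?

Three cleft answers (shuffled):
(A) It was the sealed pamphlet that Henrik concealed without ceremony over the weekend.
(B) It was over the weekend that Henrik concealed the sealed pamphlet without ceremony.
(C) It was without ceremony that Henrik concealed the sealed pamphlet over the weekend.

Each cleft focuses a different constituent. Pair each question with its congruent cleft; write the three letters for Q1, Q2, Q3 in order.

Q1 asks about the direct object; cleft (A) focuses "the sealed pamphlet", which is the direct object — so Q1 → A.
Q2 asks about the time; cleft (B) focuses "over the weekend", which is the time — so Q2 → B.
Q3 asks about the manner; cleft (C) focuses "without ceremony", which is the manner — so Q3 → C.
Mapping: Q1→A, Q2→B, Q3→C.

ABC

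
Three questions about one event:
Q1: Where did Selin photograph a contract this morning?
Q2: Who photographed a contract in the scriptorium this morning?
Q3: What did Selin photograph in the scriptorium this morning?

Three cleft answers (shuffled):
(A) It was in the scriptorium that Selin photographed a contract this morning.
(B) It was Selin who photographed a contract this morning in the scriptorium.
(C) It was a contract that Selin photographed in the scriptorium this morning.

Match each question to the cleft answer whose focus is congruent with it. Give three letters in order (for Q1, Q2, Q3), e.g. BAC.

Q1 asks about the location; cleft (A) focuses "in the scriptorium", which is the location — so Q1 → A.
Q2 asks about the subject (agent); cleft (B) focuses "Selin", which is the subject (agent) — so Q2 → B.
Q3 asks about the direct object; cleft (C) focuses "a contract", which is the direct object — so Q3 → C.
Mapping: Q1→A, Q2→B, Q3→C.

ABC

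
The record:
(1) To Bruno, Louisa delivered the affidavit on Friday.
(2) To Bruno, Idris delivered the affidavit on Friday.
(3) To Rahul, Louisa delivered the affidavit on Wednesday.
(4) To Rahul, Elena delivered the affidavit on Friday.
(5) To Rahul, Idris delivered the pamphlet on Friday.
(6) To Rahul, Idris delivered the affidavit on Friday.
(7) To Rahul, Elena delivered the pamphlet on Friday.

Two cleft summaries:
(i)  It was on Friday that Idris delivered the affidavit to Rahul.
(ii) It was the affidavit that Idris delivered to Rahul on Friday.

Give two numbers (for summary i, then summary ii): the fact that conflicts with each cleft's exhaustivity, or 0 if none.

Summary (i) focuses "on Friday" (the setting); background agent = Idris, thing = the affidavit, recipient = Rahul. No fact matches that background with a different setting, so 0.
Summary (ii) focuses "the affidavit" (the thing); background agent = Idris, recipient = Rahul, setting = on Friday. Fact (5) matches that background with thing = the pamphlet — refutes (ii).

0, 5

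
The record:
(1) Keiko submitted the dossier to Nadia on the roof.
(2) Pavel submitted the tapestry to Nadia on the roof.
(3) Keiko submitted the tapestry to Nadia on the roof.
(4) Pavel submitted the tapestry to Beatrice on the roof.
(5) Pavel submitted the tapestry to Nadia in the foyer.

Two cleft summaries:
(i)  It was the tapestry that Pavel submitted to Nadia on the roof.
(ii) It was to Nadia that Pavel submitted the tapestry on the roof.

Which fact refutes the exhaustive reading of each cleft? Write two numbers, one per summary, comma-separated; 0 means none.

0, 4

Summary (i) focuses "the tapestry" (the thing); background agent = Pavel, recipient = Nadia, setting = on the roof. No fact matches that background with a different thing, so 0.
Summary (ii) focuses "Nadia" (the recipient); background agent = Pavel, thing = the tapestry, setting = on the roof. Fact (4) matches that background with recipient = Beatrice — refutes (ii).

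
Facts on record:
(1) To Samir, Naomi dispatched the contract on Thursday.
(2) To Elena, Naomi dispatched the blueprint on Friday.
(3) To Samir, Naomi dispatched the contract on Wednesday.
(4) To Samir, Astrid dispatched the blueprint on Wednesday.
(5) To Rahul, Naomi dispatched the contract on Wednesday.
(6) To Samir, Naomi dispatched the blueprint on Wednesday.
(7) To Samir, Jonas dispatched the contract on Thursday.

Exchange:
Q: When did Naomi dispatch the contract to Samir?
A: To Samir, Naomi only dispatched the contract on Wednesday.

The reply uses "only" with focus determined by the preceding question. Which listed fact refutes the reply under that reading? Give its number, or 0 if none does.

Answering "When did ...?" puts focus on the setting — here, "on Wednesday".
So "only" ranges over settings; the rest (Naomi as agent and the contract as thing and Samir as recipient) is presupposed.
Fact (1) keeps Naomi as agent and the contract as thing and Samir as recipient but has setting = on Thursday; that refutes the reply.
(Fact (6) would refute a reading with focus on the thing — but that is not what the question asks.)

1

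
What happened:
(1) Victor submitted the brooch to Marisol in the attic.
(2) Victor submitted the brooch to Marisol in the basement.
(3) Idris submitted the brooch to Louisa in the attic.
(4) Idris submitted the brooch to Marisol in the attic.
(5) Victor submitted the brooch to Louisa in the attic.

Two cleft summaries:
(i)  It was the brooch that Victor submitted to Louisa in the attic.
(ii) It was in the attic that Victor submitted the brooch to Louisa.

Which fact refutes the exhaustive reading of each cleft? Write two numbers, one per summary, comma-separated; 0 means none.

Summary (i) focuses "the brooch" (the thing); background Victor as agent and Louisa as recipient and in the attic as setting. No fact matches that background with a different thing, so 0.
Summary (ii) focuses "in the attic" (the setting); background Victor as agent and the brooch as thing and Louisa as recipient. No fact matches that background with a different setting, so 0.

0, 0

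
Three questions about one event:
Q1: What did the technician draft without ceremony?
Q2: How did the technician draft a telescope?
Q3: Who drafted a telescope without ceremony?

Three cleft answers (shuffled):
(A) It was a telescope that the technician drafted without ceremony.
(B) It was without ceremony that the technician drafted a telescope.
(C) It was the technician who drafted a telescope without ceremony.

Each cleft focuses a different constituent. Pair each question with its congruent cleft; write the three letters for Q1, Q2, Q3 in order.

ABC

Q1 asks about the direct object; cleft (A) focuses "a telescope", which is the direct object — so Q1 → A.
Q2 asks about the manner; cleft (B) focuses "without ceremony", which is the manner — so Q2 → B.
Q3 asks about the subject (agent); cleft (C) focuses "the technician", which is the subject (agent) — so Q3 → C.
Mapping: Q1→A, Q2→B, Q3→C.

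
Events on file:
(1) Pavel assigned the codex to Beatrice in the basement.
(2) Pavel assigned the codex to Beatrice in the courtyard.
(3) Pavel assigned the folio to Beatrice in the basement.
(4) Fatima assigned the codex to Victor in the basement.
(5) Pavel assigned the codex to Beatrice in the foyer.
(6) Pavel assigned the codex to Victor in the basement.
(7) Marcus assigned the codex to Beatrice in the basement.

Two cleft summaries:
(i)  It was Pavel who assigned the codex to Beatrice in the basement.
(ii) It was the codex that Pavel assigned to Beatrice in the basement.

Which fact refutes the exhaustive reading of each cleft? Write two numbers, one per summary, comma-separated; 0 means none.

Summary (i) focuses "Pavel" (the agent); background same thing, recipient, setting (the codex / Beatrice / in the basement). Fact (7) matches that background with agent = Marcus — refutes (i).
Summary (ii) focuses "the codex" (the thing); background same agent, recipient, setting (Pavel / Beatrice / in the basement). Fact (3) matches that background with thing = the folio — refutes (ii).

7, 3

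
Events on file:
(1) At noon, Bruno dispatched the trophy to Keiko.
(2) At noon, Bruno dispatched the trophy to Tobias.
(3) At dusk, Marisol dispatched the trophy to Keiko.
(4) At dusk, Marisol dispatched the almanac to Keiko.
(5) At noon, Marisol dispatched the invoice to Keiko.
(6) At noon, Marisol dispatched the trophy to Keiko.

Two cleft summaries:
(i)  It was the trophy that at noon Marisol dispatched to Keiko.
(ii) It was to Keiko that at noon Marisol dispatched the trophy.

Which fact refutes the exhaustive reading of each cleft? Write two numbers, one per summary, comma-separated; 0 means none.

5, 0

(i): focus "the trophy". Looking for Marisol as agent and Keiko as recipient and at noon as setting with some other thing — fact (5) has the invoice there. Refuted.
(ii): focus "Keiko". No fact shares Marisol as agent and the trophy as thing and at noon as setting with a different recipient. 0.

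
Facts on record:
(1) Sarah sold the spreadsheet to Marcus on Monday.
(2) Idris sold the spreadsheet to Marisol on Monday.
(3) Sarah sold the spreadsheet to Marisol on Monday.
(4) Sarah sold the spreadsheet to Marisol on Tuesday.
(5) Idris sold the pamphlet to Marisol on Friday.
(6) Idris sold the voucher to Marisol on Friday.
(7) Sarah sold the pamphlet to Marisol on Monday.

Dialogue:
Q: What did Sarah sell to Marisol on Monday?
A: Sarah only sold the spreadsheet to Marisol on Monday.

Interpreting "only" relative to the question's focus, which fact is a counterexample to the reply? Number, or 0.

7

The question "What did ...?" targets the thing, so in the reply the focus falls on "the spreadsheet".
So "only" ranges over things; the rest (same agent, recipient, setting (Sarah / Marisol / on Monday)) is presupposed.
Fact (7) shares the background with a different thing (the pamphlet) — counterexample.
(Fact (4) would refute a reading with focus on the setting — but that is not what the question asks.)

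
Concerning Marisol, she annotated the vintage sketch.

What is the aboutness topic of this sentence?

The construction explicitly marks "Marisol" as what the sentence is about — the topic.
The remainder of the clause is the comment (what is said about the topic).

Marisol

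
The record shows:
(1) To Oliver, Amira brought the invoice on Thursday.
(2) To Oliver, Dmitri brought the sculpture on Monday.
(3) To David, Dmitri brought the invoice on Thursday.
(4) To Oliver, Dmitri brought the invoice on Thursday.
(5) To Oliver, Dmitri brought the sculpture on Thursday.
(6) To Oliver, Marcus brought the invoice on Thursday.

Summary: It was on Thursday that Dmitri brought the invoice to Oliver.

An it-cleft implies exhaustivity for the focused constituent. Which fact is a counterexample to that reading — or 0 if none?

0

The cleft puts "on Thursday" in focus and presupposes the open proposition with Dmitri as agent and the invoice as thing and Oliver as recipient.
Exhaustivity: on Thursday is the only setting satisfying that background.
Every other fact differs from the presupposition on some backgrounded slot, so none challenges the exhaustivity.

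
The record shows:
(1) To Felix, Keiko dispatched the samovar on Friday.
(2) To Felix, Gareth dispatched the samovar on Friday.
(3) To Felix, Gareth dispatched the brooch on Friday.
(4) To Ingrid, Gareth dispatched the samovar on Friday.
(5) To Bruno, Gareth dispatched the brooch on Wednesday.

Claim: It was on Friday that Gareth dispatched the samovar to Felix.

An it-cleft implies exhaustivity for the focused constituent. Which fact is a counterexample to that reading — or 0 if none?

0

The cleft puts "on Friday" in focus and presupposes the open proposition with agent = Gareth, thing = the samovar, recipient = Felix.
Exhaustivity: on Friday is the only setting satisfying that background.
Every other fact differs from the presupposition on some backgrounded slot, so none challenges the exhaustivity.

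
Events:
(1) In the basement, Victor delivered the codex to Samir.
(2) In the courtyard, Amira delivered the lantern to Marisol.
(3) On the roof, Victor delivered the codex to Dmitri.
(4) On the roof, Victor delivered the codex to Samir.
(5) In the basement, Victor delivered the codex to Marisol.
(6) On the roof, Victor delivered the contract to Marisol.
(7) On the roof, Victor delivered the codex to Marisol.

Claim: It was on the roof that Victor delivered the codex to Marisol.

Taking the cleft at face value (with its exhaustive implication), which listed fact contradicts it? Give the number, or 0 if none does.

The cleft puts "on the roof" in focus and presupposes the open proposition with same agent, thing, recipient (Victor / the codex / Marisol).
The exhaustive reading says no other setting fits that background.
Fact (5) shares the background but with setting = in the basement; exhaustivity is violated.

5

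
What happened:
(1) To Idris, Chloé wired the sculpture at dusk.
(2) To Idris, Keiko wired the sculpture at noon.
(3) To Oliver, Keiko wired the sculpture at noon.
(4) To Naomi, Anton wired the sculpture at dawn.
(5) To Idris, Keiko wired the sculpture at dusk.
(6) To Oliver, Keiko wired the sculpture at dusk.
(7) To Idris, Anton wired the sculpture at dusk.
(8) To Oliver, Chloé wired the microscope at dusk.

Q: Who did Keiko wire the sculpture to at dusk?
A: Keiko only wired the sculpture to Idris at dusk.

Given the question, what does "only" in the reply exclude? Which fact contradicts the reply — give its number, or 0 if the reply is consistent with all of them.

Answering "Who did ... to ...?" puts focus on the recipient — here, "Idris".
"Only" then excludes alternative recipients while the background — same agent, thing, setting (Keiko / the sculpture / at dusk) — is held fixed.
Fact (6) keeps same agent, thing, setting (Keiko / the sculpture / at dusk) but has recipient = Oliver; that refutes the reply.
(Fact (2) would refute a reading with focus on the setting — but that is not what the question asks.)

6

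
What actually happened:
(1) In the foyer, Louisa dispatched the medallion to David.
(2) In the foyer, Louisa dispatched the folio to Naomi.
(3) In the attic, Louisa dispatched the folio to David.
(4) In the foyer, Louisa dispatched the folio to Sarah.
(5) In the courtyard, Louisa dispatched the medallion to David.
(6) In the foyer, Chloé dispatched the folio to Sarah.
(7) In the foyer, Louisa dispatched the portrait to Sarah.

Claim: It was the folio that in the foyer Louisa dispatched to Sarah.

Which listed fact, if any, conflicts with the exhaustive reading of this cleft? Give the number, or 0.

The cleft puts "the folio" in focus and presupposes the open proposition with same agent, recipient, setting (Louisa / Sarah / in the foyer).
The exhaustive reading says no other thing fits that background.
Fact (7) shares the background but with thing = the portrait; exhaustivity is violated.

7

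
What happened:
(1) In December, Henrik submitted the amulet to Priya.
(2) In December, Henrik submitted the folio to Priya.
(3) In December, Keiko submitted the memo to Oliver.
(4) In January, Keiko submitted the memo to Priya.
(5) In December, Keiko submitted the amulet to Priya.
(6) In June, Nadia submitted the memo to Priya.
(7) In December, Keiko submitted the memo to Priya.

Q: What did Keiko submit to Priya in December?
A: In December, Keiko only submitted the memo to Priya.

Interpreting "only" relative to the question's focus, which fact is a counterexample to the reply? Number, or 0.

5

Answering "What did ...?" puts focus on the thing — here, "the memo".
So "only" ranges over things; the rest (agent = Keiko, recipient = Priya, setting = in December) is presupposed.
Fact (5) keeps agent = Keiko, recipient = Priya, setting = in December but has thing = the amulet; that refutes the reply.
(Fact (3) would refute a reading with focus on the recipient — but that is not what the question asks.)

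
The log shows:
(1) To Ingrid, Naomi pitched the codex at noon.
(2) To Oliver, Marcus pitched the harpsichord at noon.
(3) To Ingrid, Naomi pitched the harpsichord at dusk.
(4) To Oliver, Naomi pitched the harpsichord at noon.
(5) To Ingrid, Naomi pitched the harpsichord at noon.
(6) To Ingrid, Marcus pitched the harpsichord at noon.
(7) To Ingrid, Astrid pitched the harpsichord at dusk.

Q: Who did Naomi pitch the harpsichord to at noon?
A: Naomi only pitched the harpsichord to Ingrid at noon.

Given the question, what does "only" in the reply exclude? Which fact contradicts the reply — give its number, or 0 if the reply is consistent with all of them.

4

The question "Who did ... to ...?" targets the recipient, so in the reply the focus falls on "Ingrid".
"Only" then excludes alternative recipients while the background — same agent, thing, setting (Naomi / the harpsichord / at noon) — is held fixed.
Fact (4) keeps same agent, thing, setting (Naomi / the harpsichord / at noon) but has recipient = Oliver; that refutes the reply.
(Fact (1) would refute a reading with focus on the thing — but that is not what the question asks.)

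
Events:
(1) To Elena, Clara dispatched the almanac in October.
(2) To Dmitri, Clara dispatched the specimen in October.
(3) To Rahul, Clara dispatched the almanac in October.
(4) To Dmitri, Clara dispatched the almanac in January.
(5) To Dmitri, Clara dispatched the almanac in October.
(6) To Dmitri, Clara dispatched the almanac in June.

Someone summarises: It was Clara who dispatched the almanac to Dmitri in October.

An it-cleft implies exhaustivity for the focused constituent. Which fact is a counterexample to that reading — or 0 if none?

0

The cleft puts "Clara" in focus and presupposes the open proposition with the almanac as thing and Dmitri as recipient and in October as setting.
The exhaustive reading says no other agent fits that background.
No listed fact matches the background with a different agent. Exhaustivity holds.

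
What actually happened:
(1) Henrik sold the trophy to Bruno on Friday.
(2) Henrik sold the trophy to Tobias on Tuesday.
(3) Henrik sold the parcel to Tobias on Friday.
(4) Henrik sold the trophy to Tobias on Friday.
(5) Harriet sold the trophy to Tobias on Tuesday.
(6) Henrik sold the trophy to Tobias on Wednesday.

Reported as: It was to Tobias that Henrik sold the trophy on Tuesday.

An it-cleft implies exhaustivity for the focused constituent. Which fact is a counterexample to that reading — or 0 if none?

The cleft puts "Tobias" in focus and presupposes the open proposition with same agent, thing, setting (Henrik / the trophy / on Tuesday).
Exhaustivity: Tobias is the only recipient satisfying that background.
No listed fact matches the background with a different recipient. Exhaustivity holds.

0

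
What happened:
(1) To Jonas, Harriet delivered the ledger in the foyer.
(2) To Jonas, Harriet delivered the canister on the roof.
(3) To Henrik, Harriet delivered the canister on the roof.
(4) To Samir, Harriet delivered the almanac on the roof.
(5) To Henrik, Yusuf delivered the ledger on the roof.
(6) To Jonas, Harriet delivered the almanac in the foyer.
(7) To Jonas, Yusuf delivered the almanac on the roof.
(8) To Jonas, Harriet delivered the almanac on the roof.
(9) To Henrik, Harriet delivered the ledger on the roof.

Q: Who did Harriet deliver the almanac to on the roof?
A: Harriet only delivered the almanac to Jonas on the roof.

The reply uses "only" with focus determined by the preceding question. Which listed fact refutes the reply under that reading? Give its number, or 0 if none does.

The question "Who did ... to ...?" targets the recipient, so in the reply the focus falls on "Jonas".
"Only" then excludes alternative recipients while the background — Harriet as agent and the almanac as thing and on the roof as setting — is held fixed.
Fact (4) shares the background with a different recipient (Samir) — counterexample.
(Fact (2) would refute a reading with focus on the thing — but that is not what the question asks.)

4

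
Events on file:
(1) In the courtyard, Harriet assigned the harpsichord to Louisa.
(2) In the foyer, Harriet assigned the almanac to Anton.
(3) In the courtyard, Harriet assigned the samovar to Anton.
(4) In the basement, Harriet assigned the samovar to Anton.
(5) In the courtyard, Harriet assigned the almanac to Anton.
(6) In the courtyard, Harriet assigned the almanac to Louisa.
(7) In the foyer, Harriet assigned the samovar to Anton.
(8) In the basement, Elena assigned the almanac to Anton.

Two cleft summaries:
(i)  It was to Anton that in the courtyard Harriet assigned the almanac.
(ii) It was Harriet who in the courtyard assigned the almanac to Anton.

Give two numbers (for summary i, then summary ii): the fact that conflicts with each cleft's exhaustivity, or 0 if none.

Summary (i) focuses "Anton" (the recipient); background agent = Harriet, thing = the almanac, setting = in the courtyard. Fact (6) matches that background with recipient = Louisa — refutes (i).
Summary (ii) focuses "Harriet" (the agent); background thing = the almanac, recipient = Anton, setting = in the courtyard. No fact matches that background with a different agent, so 0.

6, 0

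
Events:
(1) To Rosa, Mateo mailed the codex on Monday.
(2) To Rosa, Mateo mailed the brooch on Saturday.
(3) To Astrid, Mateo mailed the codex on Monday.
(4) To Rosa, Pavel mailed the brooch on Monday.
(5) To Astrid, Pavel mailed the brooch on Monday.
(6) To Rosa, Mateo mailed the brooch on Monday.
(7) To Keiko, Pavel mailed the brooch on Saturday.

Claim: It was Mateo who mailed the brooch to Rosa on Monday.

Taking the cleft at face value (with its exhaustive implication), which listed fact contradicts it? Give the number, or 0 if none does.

Focus of the cleft: "Mateo" (the agent). Presupposed background: same thing, recipient, setting (the brooch / Rosa / on Monday).
Exhaustivity: Mateo is the only agent satisfying that background.
Fact (4) shares the background but with agent = Pavel; exhaustivity is violated.

4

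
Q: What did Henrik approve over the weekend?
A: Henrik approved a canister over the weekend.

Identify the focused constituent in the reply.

The wh-word "what" asks about the direct object.
In the answer, "Henrik" and "over the weekend" are given — repeated from the question.
The constituent filling the direct object gap is "a canister"; that is the focus and would carry nuclear stress.

a canister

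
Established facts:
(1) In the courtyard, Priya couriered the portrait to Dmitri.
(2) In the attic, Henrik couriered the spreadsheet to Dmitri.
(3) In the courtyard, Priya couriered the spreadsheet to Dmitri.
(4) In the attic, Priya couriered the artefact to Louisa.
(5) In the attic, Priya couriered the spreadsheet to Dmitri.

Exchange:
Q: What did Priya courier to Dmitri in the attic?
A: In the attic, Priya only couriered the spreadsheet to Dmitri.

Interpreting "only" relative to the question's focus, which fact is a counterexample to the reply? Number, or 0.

0

The question "What did ...?" targets the thing, so in the reply the focus falls on "the spreadsheet".
"Only" then excludes alternative things while the background — agent = Priya, recipient = Dmitri, setting = in the attic — is held fixed.
No fact keeps agent = Priya, recipient = Dmitri, setting = in the attic while changing the thing; every other fact differs on something backgrounded. The reply stands.
(Fact (3) would refute a reading with focus on the setting — but that is not what the question asks.)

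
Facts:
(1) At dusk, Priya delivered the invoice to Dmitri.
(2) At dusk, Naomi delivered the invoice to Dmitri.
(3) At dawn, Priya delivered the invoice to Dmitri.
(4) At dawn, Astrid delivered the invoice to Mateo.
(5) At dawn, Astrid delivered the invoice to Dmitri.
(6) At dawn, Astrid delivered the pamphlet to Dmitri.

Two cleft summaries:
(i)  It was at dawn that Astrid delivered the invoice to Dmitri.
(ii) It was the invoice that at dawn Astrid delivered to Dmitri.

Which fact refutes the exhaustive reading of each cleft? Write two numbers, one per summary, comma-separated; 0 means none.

0, 6

Summary (i) focuses "at dawn" (the setting); background Astrid as agent and the invoice as thing and Dmitri as recipient. No fact matches that background with a different setting, so 0.
Summary (ii) focuses "the invoice" (the thing); background Astrid as agent and Dmitri as recipient and at dawn as setting. Fact (6) matches that background with thing = the pamphlet — refutes (ii).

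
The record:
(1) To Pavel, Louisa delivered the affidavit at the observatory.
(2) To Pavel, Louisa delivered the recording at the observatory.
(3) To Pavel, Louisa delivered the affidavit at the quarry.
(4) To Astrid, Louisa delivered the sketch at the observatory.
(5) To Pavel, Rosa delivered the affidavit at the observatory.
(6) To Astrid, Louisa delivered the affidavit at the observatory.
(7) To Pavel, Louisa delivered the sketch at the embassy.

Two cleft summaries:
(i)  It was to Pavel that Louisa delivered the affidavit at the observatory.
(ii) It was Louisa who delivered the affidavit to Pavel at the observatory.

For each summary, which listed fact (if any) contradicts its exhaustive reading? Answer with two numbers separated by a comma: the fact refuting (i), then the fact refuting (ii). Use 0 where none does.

(i): focus "Pavel". Looking for agent = Louisa, thing = the affidavit, setting = at the observatory with some other recipient — fact (6) has Astrid there. Refuted.
(ii): focus "Louisa". Looking for thing = the affidavit, recipient = Pavel, setting = at the observatory with some other agent — fact (5) has Rosa there. Refuted.

6, 5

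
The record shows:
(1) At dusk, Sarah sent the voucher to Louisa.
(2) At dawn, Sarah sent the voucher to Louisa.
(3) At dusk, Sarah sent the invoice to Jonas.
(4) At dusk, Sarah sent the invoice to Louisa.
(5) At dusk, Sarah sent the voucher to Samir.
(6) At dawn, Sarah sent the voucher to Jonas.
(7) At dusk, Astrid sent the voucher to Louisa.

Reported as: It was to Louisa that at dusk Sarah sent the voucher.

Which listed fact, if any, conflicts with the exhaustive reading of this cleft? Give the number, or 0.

5

The cleft puts "Louisa" in focus and presupposes the open proposition with Sarah as agent and the voucher as thing and at dusk as setting.
Exhaustivity: Louisa is the only recipient satisfying that background.
Fact (5) shares the background but with recipient = Samir; exhaustivity is violated.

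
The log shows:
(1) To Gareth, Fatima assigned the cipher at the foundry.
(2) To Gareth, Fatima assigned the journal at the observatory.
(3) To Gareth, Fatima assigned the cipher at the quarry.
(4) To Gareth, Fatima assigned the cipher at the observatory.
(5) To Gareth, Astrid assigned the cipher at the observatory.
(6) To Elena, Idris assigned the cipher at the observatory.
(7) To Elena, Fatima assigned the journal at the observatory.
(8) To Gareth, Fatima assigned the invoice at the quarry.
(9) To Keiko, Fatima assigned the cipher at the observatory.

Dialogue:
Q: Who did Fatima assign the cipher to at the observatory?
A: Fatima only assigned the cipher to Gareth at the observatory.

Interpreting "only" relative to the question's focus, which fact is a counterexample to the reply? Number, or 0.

9

Answering "Who did ... to ...?" puts focus on the recipient — here, "Gareth".
"Only" then excludes alternative recipients while the background — agent = Fatima, thing = the cipher, setting = at the observatory — is held fixed.
Fact (9) shares the background with a different recipient (Keiko) — counterexample.
(Fact (2) would refute a reading with focus on the thing — but that is not what the question asks.)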